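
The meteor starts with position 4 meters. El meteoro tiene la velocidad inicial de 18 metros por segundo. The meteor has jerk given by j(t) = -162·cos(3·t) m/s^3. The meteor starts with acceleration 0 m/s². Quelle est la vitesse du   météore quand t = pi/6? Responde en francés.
Nous devons intégrer notre équation du jerk j(t) = -162·cos(3·t) 2 fois. La primitive du jerk est l'accélération. En utilisant a(0) = 0, nous obtenons a(t) = -54·sin(3·t). La primitive de l'accélération, avec v(0) = 18, donne la vitesse: v(t) = 18·cos(3·t). De l'équation de la vitesse v(t) = 18·cos(3·t), nous substituons t = pi/6 pour obtenir v = 0.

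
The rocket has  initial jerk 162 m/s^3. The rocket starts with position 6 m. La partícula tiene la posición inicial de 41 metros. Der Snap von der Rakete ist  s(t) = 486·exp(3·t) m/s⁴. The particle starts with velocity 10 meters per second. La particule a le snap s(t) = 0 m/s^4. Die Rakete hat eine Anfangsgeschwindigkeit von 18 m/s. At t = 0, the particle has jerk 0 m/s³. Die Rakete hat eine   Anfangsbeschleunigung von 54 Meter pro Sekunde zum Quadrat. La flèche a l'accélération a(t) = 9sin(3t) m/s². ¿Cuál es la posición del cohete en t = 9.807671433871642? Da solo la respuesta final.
La respuesta es 36008414775797.1.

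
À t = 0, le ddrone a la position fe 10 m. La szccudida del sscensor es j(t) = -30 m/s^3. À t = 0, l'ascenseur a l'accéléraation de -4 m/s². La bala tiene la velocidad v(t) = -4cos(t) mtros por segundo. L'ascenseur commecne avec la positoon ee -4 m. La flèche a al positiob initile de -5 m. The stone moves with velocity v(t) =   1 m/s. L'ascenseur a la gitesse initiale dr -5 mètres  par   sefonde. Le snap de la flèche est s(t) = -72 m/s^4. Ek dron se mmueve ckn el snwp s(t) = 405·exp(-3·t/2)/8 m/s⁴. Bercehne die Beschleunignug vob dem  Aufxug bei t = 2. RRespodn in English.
Starting from jerk j(t) = -30, we take 1 antiderivative. The antiderivative of jerk, with a(0) = -4, gives acceleration: a(t) = -30·t - 4. We have acceleration a(t) = -30·t - 4. Substituting t = 2: a(2) = -64.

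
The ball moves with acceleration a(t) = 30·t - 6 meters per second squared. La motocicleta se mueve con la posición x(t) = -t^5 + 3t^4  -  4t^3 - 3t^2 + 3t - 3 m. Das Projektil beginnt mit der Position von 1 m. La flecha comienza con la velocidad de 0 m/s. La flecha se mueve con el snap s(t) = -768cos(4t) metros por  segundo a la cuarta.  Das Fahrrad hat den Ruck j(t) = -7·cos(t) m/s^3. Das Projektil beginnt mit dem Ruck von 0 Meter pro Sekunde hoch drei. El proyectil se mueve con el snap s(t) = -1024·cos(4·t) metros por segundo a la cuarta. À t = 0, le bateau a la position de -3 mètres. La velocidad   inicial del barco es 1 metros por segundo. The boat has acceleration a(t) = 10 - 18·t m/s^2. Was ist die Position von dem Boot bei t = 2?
Wir müssen unsere Gleichung für die Beschleunigung a(t) = 10 - 18·t 2-mal integrieren. Mit ∫a(t)dt und Anwendung von v(0) = 1, finden wir v(t) = -9·t^2 + 10·t + 1. Mit ∫v(t)dt und Anwendung von x(0) = -3, finden wir x(t) = -3·t^3 + 5·t^2 + t - 3. Aus der Gleichung für die Position x(t) = -3·t^3 + 5·t^2 + t - 3, setzen wir t = 2 ein und erhalten x = -5.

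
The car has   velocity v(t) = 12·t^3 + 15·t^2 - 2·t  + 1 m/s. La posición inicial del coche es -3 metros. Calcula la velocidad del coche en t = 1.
Usando v(t) = 12·t^3 + 15·t^2 - 2·t + 1 y sustituyendo t = 1, encontramos v = 26.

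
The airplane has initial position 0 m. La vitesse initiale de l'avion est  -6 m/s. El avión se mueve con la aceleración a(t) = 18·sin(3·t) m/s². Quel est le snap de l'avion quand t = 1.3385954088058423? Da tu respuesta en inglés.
We must differentiate our acceleration equation a(t) = 18·sin(3·t) 2 times. Differentiating acceleration, we get jerk: j(t) = 54·cos(3·t). Differentiating jerk, we get snap: s(t) = -162·sin(3·t). From the given snap equation s(t) = -162·sin(3·t), we substitute t = 1.3385954088058423 to get s = 124.258266339988.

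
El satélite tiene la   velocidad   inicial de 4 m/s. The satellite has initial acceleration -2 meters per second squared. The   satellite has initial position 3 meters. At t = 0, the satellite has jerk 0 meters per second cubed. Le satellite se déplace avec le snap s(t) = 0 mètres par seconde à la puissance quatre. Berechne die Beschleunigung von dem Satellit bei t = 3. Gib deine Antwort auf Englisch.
Starting from snap s(t) = 0, we take 2 integrals. The integral of snap is jerk. Using j(0) = 0, we get j(t) = 0. Taking ∫j(t)dt and applying a(0) = -2, we find a(t) = -2. Using a(t) = -2 and substituting t = 3, we find a = -2.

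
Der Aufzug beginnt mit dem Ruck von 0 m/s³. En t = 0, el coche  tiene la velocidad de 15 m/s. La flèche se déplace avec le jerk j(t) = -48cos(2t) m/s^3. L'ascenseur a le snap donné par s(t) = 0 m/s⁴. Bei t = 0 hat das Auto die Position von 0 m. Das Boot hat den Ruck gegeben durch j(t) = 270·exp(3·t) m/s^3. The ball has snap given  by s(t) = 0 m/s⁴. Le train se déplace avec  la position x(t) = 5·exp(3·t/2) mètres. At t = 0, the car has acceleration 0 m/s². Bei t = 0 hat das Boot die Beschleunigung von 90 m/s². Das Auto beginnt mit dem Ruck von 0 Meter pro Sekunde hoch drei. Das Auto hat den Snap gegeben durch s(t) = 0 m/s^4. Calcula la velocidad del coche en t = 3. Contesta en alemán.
Wir müssen unsere Gleichung für den Snap s(t) = 0 3-mal integrieren. Die Stammfunktion von dem Snap, mit j(0) = 0, ergibt den Ruck: j(t) = 0. Die Stammfunktion von dem Ruck ist die Beschleunigung. Mit a(0) = 0 erhalten wir a(t) = 0. Das Integral von der Beschleunigung ist die Geschwindigkeit. Mit v(0) = 15 erhalten wir v(t) = 15. Aus der Gleichung für die Geschwindigkeit v(t) = 15, setzen wir t = 3 ein und erhalten v = 15.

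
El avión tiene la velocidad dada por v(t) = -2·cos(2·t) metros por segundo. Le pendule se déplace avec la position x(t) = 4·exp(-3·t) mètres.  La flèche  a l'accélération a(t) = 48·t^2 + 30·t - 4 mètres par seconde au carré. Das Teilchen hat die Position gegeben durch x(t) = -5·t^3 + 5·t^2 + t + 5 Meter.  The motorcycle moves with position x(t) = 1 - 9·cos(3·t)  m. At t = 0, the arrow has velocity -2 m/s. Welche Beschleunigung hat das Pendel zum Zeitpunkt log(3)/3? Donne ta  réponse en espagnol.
Debemos derivar nuestra ecuación de la posición x(t) = 4·exp(-3·t) 2 veces. Tomando d/dt de x(t), encontramos v(t) = -12·exp(-3·t). La derivada de la velocidad da la aceleración: a(t) = 36·exp(-3·t). Tenemos la aceleración a(t) = 36·exp(-3·t). Sustituyendo t = log(3)/3: a(log(3)/3) = 12.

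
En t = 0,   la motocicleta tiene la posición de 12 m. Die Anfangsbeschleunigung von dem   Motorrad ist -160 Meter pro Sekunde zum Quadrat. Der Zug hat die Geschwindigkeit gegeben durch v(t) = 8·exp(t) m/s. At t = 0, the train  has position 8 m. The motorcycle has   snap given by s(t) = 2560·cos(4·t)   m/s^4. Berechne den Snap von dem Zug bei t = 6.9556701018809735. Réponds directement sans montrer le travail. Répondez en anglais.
s(6.9556701018809735) = 8392.65035052204.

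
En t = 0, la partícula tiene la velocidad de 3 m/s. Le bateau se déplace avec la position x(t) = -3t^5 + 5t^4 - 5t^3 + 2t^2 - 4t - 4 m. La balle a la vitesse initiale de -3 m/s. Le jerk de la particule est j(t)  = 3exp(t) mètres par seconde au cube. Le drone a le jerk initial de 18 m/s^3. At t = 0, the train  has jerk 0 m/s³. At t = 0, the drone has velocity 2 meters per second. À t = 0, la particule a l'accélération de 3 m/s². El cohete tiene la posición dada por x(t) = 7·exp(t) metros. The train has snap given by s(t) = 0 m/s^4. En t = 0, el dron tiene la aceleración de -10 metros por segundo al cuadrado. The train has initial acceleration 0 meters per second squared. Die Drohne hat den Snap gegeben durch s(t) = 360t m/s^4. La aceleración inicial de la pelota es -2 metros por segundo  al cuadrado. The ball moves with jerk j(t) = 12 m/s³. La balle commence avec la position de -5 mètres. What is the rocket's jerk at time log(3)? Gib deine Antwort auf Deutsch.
Wir müssen unsere Gleichung für die Position x(t) = 7·exp(t) 3-mal ableiten. Die Ableitung von der Position ergibt die Geschwindigkeit: v(t) = 7·exp(t). Die Ableitung von der Geschwindigkeit ergibt die Beschleunigung: a(t) = 7·exp(t). Die Ableitung von der Beschleunigung ergibt den Ruck: j(t) = 7·exp(t). Wir haben den Ruck j(t) = 7·exp(t). Durch Einsetzen von t = log(3): j(log(3)) = 21.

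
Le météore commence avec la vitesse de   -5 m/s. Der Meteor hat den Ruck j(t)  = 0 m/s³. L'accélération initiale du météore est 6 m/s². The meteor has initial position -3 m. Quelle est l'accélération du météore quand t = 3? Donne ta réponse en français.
Nous devons intégrer notre équation du jerk j(t) = 0 1 fois. En prenant ∫j(t)dt et en appliquant a(0) = 6, nous trouvons a(t) = 6. En utilisant a(t) = 6 et en substituant t = 3, nous trouvons a = 6.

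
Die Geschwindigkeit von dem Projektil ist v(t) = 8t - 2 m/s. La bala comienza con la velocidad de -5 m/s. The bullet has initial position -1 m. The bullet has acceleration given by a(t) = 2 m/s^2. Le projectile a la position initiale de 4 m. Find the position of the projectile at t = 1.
To find the answer, we compute 1 antiderivative of v(t) = 8·t - 2. The antiderivative of velocity is position. Using x(0) = 4, we get x(t) = 4·t^2 - 2·t + 4. From the given position equation x(t) = 4·t^2 - 2·t + 4, we substitute t = 1 to get x = 6.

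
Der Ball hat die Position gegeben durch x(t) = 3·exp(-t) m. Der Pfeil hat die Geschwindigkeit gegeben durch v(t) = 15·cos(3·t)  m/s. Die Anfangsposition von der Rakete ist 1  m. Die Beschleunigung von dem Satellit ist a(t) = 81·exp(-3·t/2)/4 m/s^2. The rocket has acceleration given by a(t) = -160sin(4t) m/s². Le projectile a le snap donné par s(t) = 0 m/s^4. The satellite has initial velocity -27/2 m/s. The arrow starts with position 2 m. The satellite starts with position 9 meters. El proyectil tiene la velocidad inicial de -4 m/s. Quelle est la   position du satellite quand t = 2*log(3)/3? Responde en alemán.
Um dies zu lösen, müssen wir 2 Stammfunktionen unserer Gleichung für die Beschleunigung a(t) = 81·exp(-3·t/2)/4 finden. Die Stammfunktion von der Beschleunigung ist die Geschwindigkeit. Mit v(0) = -27/2 erhalten wir v(t) = -27·exp(-3·t/2)/2. Mit ∫v(t)dt und Anwendung von x(0) = 9, finden wir x(t) = 9·exp(-3·t/2). Mit x(t) = 9·exp(-3·t/2) und Einsetzen von t = 2*log(3)/3, finden wir x = 3.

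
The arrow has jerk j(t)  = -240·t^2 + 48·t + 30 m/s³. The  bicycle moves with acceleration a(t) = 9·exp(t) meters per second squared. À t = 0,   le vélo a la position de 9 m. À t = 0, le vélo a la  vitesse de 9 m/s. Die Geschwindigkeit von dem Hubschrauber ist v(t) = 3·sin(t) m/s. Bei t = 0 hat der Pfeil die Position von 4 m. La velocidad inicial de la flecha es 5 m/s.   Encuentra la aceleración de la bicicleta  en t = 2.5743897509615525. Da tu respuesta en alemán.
Aus der Gleichung für die Beschleunigung a(t) = 9·exp(t), setzen wir t = 2.5743897509615525 ein und erhalten a = 118.109756064600.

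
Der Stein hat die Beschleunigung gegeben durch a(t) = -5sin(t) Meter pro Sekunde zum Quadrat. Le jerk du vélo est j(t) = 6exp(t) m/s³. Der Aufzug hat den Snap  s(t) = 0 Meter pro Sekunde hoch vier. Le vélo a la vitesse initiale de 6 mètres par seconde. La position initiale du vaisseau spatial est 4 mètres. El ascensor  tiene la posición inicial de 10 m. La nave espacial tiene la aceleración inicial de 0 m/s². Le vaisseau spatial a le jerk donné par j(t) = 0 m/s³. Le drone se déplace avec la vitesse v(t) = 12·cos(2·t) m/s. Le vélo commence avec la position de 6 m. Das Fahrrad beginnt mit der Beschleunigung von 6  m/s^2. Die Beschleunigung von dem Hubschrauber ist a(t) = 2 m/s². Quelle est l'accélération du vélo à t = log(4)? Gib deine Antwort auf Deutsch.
Ausgehend von dem Ruck j(t) = 6·exp(t), nehmen wir 1 Stammfunktion. Durch Integration von dem Ruck und Verwendung der Anfangsbedingung a(0) = 6, erhalten wir a(t) = 6·exp(t). Wir haben die Beschleunigung a(t) = 6·exp(t). Durch Einsetzen von t = log(4): a(log(4)) = 24.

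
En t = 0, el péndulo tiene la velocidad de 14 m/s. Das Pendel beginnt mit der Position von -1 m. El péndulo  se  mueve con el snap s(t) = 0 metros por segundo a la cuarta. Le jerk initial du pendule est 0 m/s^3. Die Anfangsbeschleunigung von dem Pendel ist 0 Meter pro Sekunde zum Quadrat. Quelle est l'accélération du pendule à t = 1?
Nous devons trouver la primitive de notre équation du snap s(t) = 0 2 fois. La primitive du snap est le jerk. En utilisant j(0) = 0, nous obtenons j(t) = 0. En prenant ∫j(t)dt et en appliquant a(0) = 0, nous trouvons a(t) = 0. Nous avons l'accélération a(t) = 0. En substituant t = 1: a(1) = 0.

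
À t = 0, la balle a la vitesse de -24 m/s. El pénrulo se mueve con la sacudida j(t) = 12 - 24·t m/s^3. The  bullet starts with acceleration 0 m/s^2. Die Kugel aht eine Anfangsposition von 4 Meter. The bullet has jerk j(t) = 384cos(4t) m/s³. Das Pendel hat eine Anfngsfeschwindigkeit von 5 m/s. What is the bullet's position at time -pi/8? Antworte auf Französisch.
Pour résoudre ceci, nous devons prendre 3 primitives de notre équation du jerk j(t) = 384·cos(4·t). En prenant ∫j(t)dt et en appliquant a(0) = 0, nous trouvons a(t) = 96·sin(4·t). En prenant ∫a(t)dt et en appliquant v(0) = -24, nous trouvons v(t) = -24·cos(4·t). En prenant ∫v(t)dt et en appliquant x(0) = 4, nous trouvons x(t) = 4 - 6·sin(4·t). De l'équation de la position x(t) = 4 - 6·sin(4·t), nous substituons t = -pi/8 pour obtenir x = 10.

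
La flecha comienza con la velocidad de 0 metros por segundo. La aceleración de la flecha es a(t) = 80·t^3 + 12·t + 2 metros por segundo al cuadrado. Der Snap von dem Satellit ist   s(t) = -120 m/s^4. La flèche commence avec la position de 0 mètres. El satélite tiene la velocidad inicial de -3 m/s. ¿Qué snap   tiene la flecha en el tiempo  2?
Debemos derivar nuestra ecuación de la aceleración a(t) = 80·t^3 + 12·t + 2 2 veces. Tomando d/dt de a(t), encontramos j(t) = 240·t^2 + 12. Tomando d/dt de j(t), encontramos s(t) = 480·t. De la ecuación del snap s(t) = 480·t, sustituimos t = 2 para obtener s = 960.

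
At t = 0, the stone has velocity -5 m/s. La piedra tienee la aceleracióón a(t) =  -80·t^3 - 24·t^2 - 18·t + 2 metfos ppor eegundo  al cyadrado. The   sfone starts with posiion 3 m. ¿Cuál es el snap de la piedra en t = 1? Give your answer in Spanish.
Debemos derivar nuestra ecuación de la aceleración a(t) = -80·t^3 - 24·t^2 - 18·t + 2 2 veces. Derivando la aceleración, obtenemos la sacudida: j(t) = -240·t^2 - 48·t - 18. Tomando d/dt de j(t), encontramos s(t) = -480·t - 48. Usando s(t) = -480·t - 48 y sustituyendo t = 1, encontramos s = -528.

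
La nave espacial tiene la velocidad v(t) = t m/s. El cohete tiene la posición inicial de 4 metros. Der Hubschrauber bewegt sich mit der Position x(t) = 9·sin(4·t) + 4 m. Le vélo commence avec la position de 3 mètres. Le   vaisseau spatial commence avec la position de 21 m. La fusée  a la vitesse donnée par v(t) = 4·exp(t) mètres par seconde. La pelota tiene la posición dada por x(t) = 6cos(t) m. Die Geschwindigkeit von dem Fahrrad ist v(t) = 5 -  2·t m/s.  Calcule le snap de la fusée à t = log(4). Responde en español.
Debemos derivar nuestra ecuación de la velocidad v(t) = 4·exp(t) 3 veces. Derivando la velocidad, obtenemos la aceleración: a(t) = 4·exp(t). Tomando d/dt de a(t), encontramos j(t) = 4·exp(t). Tomando d/dt de j(t), encontramos s(t) = 4·exp(t). Tenemos el snap s(t) = 4·exp(t). Sustituyendo t = log(4): s(log(4)) = 16.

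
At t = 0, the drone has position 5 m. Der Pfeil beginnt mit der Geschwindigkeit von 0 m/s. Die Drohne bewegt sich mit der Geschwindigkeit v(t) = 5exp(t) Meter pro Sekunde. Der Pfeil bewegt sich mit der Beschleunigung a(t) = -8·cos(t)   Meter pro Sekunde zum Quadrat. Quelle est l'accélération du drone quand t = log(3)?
Nous devons dériver notre équation de la vitesse v(t) = 5·exp(t) 1 fois. En dérivant la vitesse, nous obtenons l'accélération: a(t) = 5·exp(t). Nous avons l'accélération a(t) = 5·exp(t). En substituant t = log(3): a(log(3)) = 15.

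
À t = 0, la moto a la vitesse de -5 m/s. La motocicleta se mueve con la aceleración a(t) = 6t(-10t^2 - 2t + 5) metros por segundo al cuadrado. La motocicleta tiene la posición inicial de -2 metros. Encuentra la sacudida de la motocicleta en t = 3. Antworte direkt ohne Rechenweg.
j(3) = -1662.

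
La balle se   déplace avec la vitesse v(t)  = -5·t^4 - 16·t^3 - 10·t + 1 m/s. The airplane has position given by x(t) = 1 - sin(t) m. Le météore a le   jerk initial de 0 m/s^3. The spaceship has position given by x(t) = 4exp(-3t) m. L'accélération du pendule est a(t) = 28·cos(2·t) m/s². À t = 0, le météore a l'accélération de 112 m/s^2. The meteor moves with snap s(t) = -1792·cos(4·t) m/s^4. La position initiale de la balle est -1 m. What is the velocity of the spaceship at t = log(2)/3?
Starting from position x(t) = 4·exp(-3·t), we take 1 derivative. Differentiating position, we get velocity: v(t) = -12·exp(-3·t). We have velocity v(t) = -12·exp(-3·t). Substituting t = log(2)/3: v(log(2)/3) = -6.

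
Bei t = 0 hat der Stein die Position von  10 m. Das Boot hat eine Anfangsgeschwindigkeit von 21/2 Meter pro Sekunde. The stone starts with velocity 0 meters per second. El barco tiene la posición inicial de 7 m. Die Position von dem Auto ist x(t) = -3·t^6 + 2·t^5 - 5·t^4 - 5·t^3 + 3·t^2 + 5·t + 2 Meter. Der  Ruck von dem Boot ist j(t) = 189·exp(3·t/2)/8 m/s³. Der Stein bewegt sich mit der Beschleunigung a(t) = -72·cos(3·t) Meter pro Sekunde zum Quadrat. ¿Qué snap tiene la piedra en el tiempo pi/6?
Para resolver esto, necesitamos tomar 2 derivadas de nuestra ecuación de la aceleración a(t) = -72·cos(3·t). Tomando d/dt de a(t), encontramos j(t) = 216·sin(3·t). Tomando d/dt de j(t), encontramos s(t) = 648·cos(3·t). Usando s(t) = 648·cos(3·t) y sustituyendo t = pi/6, encontramos s = 0.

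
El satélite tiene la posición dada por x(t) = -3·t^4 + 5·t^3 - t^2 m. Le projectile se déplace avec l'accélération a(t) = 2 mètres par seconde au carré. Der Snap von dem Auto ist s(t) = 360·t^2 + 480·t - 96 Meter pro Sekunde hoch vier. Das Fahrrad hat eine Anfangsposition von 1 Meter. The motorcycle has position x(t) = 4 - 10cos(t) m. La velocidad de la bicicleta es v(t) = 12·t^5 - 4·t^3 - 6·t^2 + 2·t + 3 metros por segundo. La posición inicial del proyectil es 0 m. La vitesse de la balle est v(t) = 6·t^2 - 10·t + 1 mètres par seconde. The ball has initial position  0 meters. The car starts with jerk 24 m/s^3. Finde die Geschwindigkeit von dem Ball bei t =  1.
Mit v(t) = 6·t^2 - 10·t + 1 und Einsetzen von t = 1, finden wir v = -3.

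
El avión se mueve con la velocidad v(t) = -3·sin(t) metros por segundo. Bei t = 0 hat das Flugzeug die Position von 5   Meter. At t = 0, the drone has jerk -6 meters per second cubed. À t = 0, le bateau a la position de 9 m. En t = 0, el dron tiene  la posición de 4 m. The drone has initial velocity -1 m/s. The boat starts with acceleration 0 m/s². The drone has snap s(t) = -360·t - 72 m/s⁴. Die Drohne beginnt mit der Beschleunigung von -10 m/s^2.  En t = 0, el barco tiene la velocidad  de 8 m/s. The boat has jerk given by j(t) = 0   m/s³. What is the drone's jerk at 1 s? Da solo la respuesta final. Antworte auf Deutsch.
Bei t = 1, j = -258.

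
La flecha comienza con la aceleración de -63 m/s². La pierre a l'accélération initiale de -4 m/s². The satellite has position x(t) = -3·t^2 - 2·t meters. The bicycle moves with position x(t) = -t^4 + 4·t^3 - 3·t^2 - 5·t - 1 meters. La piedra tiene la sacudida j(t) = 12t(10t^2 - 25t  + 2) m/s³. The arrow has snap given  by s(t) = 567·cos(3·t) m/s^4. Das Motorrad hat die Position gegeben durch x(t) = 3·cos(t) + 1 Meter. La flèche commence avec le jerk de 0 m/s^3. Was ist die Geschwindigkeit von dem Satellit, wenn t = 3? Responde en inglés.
We must differentiate our position equation x(t) = -3·t^2 - 2·t 1 time. Differentiating position, we get velocity: v(t) = -6·t - 2. From the given velocity equation v(t) = -6·t - 2, we substitute t = 3 to get v = -20.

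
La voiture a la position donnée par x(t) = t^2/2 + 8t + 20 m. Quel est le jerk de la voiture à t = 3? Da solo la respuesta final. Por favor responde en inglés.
j(3) = 0.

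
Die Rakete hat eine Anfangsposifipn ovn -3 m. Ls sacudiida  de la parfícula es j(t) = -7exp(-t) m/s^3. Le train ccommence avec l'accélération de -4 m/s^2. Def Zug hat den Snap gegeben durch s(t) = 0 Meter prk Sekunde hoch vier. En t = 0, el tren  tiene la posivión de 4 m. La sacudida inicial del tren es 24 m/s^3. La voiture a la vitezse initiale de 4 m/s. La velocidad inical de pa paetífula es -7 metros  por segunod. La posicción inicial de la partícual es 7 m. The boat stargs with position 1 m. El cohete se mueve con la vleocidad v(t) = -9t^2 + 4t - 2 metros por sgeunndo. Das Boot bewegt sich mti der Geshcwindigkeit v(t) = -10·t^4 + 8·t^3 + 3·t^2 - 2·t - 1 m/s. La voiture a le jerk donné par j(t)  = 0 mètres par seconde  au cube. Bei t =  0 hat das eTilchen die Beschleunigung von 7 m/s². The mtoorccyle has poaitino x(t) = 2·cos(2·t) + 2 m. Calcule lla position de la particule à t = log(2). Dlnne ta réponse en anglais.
To find the answer, we compute 3 integrals of j(t) = -7·exp(-t). The antiderivative of jerk is acceleration. Using a(0) = 7, we get a(t) = 7·exp(-t). The integral of acceleration is velocity. Using v(0) = -7, we get v(t) = -7·exp(-t). The antiderivative of velocity is position. Using x(0) = 7, we get x(t) = 7·exp(-t). From the given position equation x(t) = 7·exp(-t), we substitute t = log(2) to get x = 7/2.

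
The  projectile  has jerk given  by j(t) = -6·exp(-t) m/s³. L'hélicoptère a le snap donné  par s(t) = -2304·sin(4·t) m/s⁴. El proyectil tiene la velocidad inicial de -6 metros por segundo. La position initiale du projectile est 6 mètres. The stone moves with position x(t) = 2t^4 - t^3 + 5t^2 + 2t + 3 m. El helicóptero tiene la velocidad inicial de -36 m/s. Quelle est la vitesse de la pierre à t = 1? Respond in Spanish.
Para resolver esto, necesitamos tomar 1 derivada de nuestra ecuación de la posición x(t) = 2·t^4 - t^3 + 5·t^2 + 2·t + 3. Tomando d/dt de x(t), encontramos v(t) = 8·t^3 - 3·t^2 + 10·t + 2. Usando v(t) = 8·t^3 - 3·t^2 + 10·t + 2 y sustituyendo t = 1, encontramos v = 17.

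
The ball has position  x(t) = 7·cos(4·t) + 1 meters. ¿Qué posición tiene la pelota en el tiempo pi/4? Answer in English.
We have position x(t) = 7·cos(4·t) + 1. Substituting t = pi/4: x(pi/4) = -6.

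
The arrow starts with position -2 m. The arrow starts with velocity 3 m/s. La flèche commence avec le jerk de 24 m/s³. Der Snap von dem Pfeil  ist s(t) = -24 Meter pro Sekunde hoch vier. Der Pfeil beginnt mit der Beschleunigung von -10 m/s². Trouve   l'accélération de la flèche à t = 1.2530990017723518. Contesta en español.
Partiendo del snap s(t) = -24, tomamos 2 antiderivadas. La antiderivada del snap, con j(0) = 24, da la sacudida: j(t) = 24 - 24·t. La integral de la sacudida es la aceleración. Usando a(0) = -10, obtenemos a(t) = -12·t^2 + 24·t - 10. Tenemos la aceleración a(t) = -12·t^2 + 24·t - 10. Sustituyendo t = 1.2530990017723518: a(1.2530990017723518) = 1.23129074362207.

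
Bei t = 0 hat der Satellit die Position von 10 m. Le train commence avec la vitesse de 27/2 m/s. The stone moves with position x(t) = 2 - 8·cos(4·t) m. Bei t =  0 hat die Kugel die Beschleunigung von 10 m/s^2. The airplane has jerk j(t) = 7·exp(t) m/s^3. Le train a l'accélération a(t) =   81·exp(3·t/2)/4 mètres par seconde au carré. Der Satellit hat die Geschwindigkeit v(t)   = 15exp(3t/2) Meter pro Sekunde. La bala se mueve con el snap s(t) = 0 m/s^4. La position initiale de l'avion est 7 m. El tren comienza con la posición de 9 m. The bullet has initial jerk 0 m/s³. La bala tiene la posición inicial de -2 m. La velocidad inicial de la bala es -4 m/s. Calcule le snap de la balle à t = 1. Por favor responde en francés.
En utilisant s(t) = 0 et en substituant t = 1, nous trouvons s = 0.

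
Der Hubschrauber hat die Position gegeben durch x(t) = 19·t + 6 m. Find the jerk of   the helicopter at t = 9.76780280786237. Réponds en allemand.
Um dies zu lösen, müssen wir 3 Ableitungen unserer Gleichung für die Position x(t) = 19·t + 6 nehmen. Die Ableitung von der Position ergibt die Geschwindigkeit: v(t) = 19. Die Ableitung von der Geschwindigkeit ergibt die Beschleunigung: a(t) = 0. Mit d/dt von a(t) finden wir j(t) = 0. Aus der Gleichung für den Ruck j(t) = 0, setzen wir t = 9.76780280786237 ein und erhalten j = 0.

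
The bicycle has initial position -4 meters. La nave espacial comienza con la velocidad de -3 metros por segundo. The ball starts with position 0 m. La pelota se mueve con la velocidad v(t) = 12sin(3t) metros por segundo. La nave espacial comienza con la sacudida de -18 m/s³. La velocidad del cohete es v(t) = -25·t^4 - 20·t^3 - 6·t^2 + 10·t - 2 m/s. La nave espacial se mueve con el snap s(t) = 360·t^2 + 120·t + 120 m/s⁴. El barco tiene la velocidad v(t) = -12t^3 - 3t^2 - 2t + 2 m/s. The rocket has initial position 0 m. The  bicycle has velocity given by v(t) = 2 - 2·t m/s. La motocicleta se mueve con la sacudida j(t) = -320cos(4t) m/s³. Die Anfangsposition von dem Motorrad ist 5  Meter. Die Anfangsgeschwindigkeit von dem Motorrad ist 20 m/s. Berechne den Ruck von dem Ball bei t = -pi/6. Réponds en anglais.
We must differentiate our velocity equation v(t) = 12·sin(3·t) 2 times. Differentiating velocity, we get acceleration: a(t) = 36·cos(3·t). Taking d/dt of a(t), we find j(t) = -108·sin(3·t). We have jerk j(t) = -108·sin(3·t). Substituting t = -pi/6: j(-pi/6) = 108.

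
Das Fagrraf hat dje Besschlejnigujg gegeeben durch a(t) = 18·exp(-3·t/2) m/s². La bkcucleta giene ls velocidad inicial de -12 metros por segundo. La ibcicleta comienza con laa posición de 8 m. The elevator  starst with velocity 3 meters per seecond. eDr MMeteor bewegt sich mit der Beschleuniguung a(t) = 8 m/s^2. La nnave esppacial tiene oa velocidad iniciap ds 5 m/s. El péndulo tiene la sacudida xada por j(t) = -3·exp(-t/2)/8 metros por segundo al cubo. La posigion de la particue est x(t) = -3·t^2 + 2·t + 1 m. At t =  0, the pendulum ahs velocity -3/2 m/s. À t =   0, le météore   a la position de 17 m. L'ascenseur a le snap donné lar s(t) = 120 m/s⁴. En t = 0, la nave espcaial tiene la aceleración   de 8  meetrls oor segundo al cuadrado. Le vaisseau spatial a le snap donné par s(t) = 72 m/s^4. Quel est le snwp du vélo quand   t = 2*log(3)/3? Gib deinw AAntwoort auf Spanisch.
Partiendo de la aceleración a(t) = 18·exp(-3·t/2), tomamos 2 derivadas. La derivada de la aceleración da la sacudida: j(t) = -27·exp(-3·t/2). Tomando d/dt de j(t), encontramos s(t) = 81·exp(-3·t/2)/2. De la ecuación del snap s(t) = 81·exp(-3·t/2)/2, sustituimos t = 2*log(3)/3 para obtener s = 27/2.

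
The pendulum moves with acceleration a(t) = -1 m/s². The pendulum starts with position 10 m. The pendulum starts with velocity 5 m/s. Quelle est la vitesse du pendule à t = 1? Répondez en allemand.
Ausgehend von der Beschleunigung a(t) = -1, nehmen wir 1 Stammfunktion. Mit ∫a(t)dt und Anwendung von v(0) = 5, finden wir v(t) = 5 - t. Wir haben die Geschwindigkeit v(t) = 5 - t. Durch Einsetzen von t = 1: v(1) = 4.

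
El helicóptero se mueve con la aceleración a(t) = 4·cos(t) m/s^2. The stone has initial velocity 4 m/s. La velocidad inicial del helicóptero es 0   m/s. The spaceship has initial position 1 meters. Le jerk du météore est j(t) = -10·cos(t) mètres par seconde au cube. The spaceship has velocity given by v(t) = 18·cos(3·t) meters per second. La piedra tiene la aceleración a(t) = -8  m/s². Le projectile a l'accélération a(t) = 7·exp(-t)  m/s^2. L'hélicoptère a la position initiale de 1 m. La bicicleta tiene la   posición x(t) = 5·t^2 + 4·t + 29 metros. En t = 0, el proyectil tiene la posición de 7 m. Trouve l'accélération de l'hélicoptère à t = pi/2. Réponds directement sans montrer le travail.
a(pi/2) = 0.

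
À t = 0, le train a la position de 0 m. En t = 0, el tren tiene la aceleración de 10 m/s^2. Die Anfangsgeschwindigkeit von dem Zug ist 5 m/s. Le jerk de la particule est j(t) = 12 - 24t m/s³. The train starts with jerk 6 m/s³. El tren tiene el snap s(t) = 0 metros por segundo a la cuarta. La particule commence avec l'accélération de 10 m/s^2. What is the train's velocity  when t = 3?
We must find the integral of our snap equation s(t) = 0 3 times. Taking ∫s(t)dt and applying j(0) = 6, we find j(t) = 6. Integrating jerk and using the initial condition a(0) = 10, we get a(t) = 6·t + 10. Finding the antiderivative of a(t) and using v(0) = 5: v(t) = 3·t^2 + 10·t + 5. From the given velocity equation v(t) = 3·t^2 + 10·t + 5, we substitute t = 3 to get v = 62.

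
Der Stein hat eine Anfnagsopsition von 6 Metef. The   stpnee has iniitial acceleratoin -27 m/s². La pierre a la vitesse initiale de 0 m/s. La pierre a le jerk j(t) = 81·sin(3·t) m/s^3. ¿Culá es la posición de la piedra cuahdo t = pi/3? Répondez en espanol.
Debemos encontrar la integral de nuestra ecuación de la sacudida j(t) = 81·sin(3·t) 3 veces. La integral de la sacudida es la aceleración. Usando a(0) = -27, obtenemos a(t) = -27·cos(3·t). La antiderivada de la aceleración es la velocidad. Usando v(0) = 0, obtenemos v(t) = -9·sin(3·t). Integrando la velocidad y usando la condición inicial x(0) = 6, obtenemos x(t) = 3·cos(3·t) + 3. De la ecuación de la posición x(t) = 3·cos(3·t) + 3, sustituimos t = pi/3 para obtener x = 0.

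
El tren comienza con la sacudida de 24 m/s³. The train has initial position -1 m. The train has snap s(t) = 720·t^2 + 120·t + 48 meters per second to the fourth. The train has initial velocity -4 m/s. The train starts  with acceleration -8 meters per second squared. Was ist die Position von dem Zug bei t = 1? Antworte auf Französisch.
En partant du snap s(t) = 720·t^2 + 120·t + 48, nous prenons 4 primitives. L'intégrale du snap est le jerk. En utilisant j(0) = 24, nous obtenons j(t) = 240·t^3 + 60·t^2 + 48·t + 24. En prenant ∫j(t)dt et en appliquant a(0) = -8, nous trouvons a(t) = 60·t^4 + 20·t^3 + 24·t^2 + 24·t - 8. La primitive de l'accélération est la vitesse. En utilisant v(0) = -4, nous obtenons v(t) = 12·t^5 + 5·t^4 + 8·t^3 + 12·t^2 - 8·t - 4. La primitive de la vitesse est la position. En utilisant x(0) = -1, nous obtenons x(t) = 2·t^6 + t^5 + 2·t^4 + 4·t^3 - 4·t^2 - 4·t - 1. De l'équation de la position x(t) = 2·t^6 + t^5 + 2·t^4 + 4·t^3 - 4·t^2 - 4·t - 1, nous substituons t = 1 pour obtenir x = 0.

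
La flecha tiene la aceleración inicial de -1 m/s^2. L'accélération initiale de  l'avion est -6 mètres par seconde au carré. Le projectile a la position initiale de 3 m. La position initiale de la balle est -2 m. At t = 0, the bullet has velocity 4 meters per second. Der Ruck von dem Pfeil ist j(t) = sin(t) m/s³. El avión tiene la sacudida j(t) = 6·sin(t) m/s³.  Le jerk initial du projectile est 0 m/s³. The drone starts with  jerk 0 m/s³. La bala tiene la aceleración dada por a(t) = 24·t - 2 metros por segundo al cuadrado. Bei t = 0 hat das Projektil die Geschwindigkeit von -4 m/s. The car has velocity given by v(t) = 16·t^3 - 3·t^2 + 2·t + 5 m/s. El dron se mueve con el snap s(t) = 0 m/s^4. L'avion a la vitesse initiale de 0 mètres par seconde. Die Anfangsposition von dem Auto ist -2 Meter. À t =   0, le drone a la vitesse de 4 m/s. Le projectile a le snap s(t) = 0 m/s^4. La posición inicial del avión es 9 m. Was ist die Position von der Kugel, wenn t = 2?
Ausgehend von der Beschleunigung a(t) = 24·t - 2, nehmen wir 2 Stammfunktionen. Das Integral von der Beschleunigung ist die Geschwindigkeit. Mit v(0) = 4 erhalten wir v(t) = 12·t^2 - 2·t + 4. Mit ∫v(t)dt und Anwendung von x(0) = -2, finden wir x(t) = 4·t^3 - t^2 + 4·t - 2. Aus der Gleichung für die Position x(t) = 4·t^3 - t^2 + 4·t - 2, setzen wir t = 2 ein und erhalten x = 34.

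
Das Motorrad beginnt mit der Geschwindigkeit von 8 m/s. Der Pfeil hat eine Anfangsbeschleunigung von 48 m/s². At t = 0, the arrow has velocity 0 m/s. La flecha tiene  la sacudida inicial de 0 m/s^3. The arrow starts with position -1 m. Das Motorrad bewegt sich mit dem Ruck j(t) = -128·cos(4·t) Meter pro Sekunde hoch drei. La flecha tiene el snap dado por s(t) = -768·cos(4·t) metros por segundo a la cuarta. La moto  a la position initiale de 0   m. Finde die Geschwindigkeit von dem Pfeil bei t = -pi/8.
Ausgehend von dem Snap s(t) = -768·cos(4·t), nehmen wir 3 Integrale. Die Stammfunktion von dem Snap, mit j(0) = 0, ergibt den Ruck: j(t) = -192·sin(4·t). Durch Integration von dem Ruck und Verwendung der Anfangsbedingung a(0) = 48, erhalten wir a(t) = 48·cos(4·t). Das Integral von der Beschleunigung ist die Geschwindigkeit. Mit v(0) = 0 erhalten wir v(t) = 12·sin(4·t). Mit v(t) = 12·sin(4·t) und Einsetzen von t = -pi/8, finden wir v = -12.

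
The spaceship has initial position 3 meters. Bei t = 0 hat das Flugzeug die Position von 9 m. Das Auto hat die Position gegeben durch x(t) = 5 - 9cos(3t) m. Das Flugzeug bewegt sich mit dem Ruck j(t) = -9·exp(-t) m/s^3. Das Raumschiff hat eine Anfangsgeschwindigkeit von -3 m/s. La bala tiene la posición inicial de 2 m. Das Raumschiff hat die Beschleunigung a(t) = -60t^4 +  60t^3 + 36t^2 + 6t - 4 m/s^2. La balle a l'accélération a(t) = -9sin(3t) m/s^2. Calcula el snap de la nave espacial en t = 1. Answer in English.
Starting from acceleration a(t) = -60·t^4 + 60·t^3 + 36·t^2 + 6·t - 4, we take 2 derivatives. Taking d/dt of a(t), we find j(t) = -240·t^3 + 180·t^2 + 72·t + 6. The derivative of jerk gives snap: s(t) = -720·t^2 + 360·t + 72. Using s(t) = -720·t^2 + 360·t + 72 and substituting t = 1, we find s = -288.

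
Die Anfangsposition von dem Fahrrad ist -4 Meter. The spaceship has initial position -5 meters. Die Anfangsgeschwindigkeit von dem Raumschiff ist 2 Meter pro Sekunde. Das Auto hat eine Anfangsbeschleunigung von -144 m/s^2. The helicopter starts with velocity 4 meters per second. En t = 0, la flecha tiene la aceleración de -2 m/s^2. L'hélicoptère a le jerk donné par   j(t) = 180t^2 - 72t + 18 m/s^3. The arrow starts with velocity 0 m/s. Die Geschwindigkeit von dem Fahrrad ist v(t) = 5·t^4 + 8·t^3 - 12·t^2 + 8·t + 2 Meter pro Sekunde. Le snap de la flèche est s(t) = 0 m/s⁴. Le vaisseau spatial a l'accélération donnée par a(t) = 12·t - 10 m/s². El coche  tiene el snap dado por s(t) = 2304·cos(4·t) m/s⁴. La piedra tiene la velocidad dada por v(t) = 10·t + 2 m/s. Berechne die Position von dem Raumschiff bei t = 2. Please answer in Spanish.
Partiendo de la aceleración a(t) = 12·t - 10, tomamos 2 antiderivadas. La integral de la aceleración, con v(0) = 2, da la velocidad: v(t) = 6·t^2 - 10·t + 2. Integrando la velocidad y usando la condición inicial x(0) = -5, obtenemos x(t) = 2·t^3 - 5·t^2 + 2·t - 5. Usando x(t) = 2·t^3 - 5·t^2 + 2·t - 5 y sustituyendo t = 2, encontramos x = -5.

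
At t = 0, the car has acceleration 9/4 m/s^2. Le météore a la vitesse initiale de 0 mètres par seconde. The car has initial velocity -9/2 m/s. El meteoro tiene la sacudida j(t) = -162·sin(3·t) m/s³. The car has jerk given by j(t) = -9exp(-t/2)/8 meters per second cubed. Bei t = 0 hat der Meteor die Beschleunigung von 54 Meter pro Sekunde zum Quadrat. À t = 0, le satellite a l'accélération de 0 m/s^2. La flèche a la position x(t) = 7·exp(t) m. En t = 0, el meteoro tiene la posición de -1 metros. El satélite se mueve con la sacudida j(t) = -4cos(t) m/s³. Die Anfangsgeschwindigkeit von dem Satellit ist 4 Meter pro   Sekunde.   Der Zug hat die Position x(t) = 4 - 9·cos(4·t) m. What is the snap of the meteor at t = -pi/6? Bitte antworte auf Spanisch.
Debemos derivar nuestra ecuación de la sacudida j(t) = -162·sin(3·t) 1 vez. Derivando la sacudida, obtenemos el snap: s(t) = -486·cos(3·t). Tenemos el snap s(t) = -486·cos(3·t). Sustituyendo t = -pi/6: s(-pi/6) = 0.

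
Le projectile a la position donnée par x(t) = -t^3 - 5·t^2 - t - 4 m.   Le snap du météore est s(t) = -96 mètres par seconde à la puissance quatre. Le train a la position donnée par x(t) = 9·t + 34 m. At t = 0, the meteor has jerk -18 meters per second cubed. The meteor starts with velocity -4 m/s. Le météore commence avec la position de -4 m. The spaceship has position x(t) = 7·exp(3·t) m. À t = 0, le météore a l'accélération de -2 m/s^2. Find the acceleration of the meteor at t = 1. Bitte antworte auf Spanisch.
Necesitamos integrar nuestra ecuación del snap s(t) = -96 2 veces. La antiderivada del snap es la sacudida. Usando j(0) = -18, obtenemos j(t) = -96·t - 18. La integral de la sacudida, con a(0) = -2, da la aceleración: a(t) = -48·t^2 - 18·t - 2. De la ecuación de la aceleración a(t) = -48·t^2 - 18·t - 2, sustituimos t = 1 para obtener a = -68.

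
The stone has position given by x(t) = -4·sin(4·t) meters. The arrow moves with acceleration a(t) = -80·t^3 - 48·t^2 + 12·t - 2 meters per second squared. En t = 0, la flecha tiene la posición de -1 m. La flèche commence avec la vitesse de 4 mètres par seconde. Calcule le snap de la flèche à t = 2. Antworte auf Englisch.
We must differentiate our acceleration equation a(t) = -80·t^3 - 48·t^2 + 12·t - 2 2 times. Differentiating acceleration, we get jerk: j(t) = -240·t^2 - 96·t + 12. Taking d/dt of j(t), we find s(t) = -480·t - 96. From the given snap equation s(t) = -480·t - 96, we substitute t = 2 to get s = -1056.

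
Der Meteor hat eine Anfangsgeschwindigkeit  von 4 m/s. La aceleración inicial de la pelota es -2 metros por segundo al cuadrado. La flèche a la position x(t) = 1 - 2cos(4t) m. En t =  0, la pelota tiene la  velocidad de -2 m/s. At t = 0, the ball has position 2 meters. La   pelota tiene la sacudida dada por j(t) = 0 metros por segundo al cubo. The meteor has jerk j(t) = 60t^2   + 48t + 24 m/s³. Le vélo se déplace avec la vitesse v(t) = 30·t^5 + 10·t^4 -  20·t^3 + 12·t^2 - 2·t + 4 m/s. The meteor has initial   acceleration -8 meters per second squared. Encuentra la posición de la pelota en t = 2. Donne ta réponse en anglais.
We need to integrate our jerk equation j(t) = 0 3 times. Taking ∫j(t)dt and applying a(0) = -2, we find a(t) = -2. Finding the integral of a(t) and using v(0) = -2: v(t) = -2·t - 2. The integral of velocity is position. Using x(0) = 2, we get x(t) = -t^2 - 2·t + 2. From the given position equation x(t) = -t^2 - 2·t + 2, we substitute t = 2 to get x = -6.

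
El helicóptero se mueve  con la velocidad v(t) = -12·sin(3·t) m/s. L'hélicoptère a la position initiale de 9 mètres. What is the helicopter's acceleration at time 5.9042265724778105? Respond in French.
Pour résoudre ceci, nous devons prendre 1 dérivée de notre équation de la vitesse v(t) = -12·sin(3·t). En dérivant la vitesse, nous obtenons l'accélération: a(t) = -36·cos(3·t). Nous avons l'accélération a(t) = -36·cos(3·t). En substituant t = 5.9042265724778105: a(5.9042265724778105) = -15.1355105087078.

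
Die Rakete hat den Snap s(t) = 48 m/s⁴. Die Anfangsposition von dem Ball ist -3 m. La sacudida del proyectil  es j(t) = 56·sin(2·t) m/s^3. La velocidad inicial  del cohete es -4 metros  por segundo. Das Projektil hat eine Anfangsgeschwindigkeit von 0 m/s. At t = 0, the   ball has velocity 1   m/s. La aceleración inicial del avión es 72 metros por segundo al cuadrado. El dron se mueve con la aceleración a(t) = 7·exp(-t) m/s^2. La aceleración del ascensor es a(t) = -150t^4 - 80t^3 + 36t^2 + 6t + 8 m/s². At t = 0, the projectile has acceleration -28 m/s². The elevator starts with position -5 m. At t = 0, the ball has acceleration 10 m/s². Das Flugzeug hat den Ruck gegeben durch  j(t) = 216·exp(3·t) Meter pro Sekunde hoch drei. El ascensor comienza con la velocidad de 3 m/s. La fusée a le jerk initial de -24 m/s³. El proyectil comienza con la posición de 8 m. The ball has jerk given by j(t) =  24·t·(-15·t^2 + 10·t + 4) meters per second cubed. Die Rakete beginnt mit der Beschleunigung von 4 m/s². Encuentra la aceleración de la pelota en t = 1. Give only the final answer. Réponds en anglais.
The acceleration at t = 1 is a = 48.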